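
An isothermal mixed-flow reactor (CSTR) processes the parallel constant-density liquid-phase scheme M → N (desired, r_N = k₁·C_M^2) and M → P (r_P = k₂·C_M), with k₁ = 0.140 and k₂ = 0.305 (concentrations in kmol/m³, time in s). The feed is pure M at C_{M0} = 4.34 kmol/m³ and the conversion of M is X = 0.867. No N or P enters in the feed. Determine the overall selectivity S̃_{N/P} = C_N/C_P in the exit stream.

0.265

Exit C_M = C_{M0}(1−X) = 4.34×0.133 = 0.5772 kmol/m³.
A CSTR operates uniformly at the exit composition, giving r_N = 0.04665 and r_P = 0.1761 (each k·C_M^n at C_M = 0.5772).
Overall selectivity = C_N/C_P = r_Nτ/(r_Pτ) = r_N/r_P = 0.265.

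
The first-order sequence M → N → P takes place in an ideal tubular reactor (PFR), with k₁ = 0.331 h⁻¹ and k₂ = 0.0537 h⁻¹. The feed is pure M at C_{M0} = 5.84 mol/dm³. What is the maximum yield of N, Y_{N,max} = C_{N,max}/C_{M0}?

0.703

For a first-order series the maximum intermediate yield is C_{N,max}/C_{M0} = (k₁/k₂)^[k₂/(k₂−k₁)].
= (0.331/0.0537)^(0.0537/(0.0537−0.331)) = (6.164)^(-0.1937) = 0.7031.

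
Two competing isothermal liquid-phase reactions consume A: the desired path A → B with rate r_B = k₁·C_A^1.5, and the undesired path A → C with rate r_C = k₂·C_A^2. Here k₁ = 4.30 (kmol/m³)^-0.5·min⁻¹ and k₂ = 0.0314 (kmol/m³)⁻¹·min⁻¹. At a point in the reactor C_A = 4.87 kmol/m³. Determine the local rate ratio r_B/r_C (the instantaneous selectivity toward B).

S_{B/C} = r_B/r_C = (k₁·C_A^1.5)/(k₂·C_A^2) = (k₁/k₂)·C_A^-0.5.
= (4.30×4.870^1.5) / (0.0314×4.870^2) = 46.21/0.7447 = 62.1.

62.1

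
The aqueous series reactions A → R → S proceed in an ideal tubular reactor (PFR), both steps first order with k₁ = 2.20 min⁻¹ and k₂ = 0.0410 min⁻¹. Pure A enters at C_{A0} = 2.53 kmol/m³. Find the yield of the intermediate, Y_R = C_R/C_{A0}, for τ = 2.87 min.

0.904

The intermediate concentration in a first-order A→B→C sequence is C_R = k₁C_{A0}(e^(−k₁τ) − e^(−k₂τ))/(k₂−k₁).
e^(−k₁τ) = e^(−2.20×2.87) = e^(−6.314) = 0.001811; e^(−k₂τ) = e^(−0.1177) = 0.8890.
C_R = 2.20×2.53/(0.0410−2.20) × (0.001811−0.8890) = (-2.578)×(-0.8872) = 2.287 kmol/m³.
Y_R = C_R/C_{A0} = 2.287/2.53 = 0.904.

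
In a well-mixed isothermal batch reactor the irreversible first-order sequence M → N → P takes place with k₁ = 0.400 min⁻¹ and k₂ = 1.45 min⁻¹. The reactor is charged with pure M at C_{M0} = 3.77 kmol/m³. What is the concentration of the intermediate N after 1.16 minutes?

0.636 kmol/m³

Solving the coupled first-order balances gives C_N(t) = [k₁/(k₂−k₁)]·C_{M0}·(e^(−k₁t) − e^(−k₂t)).
e^(−k₁t) = e^(−0.400×1.16) = e^(−0.4640) = 0.6288; e^(−k₂t) = e^(−1.682) = 0.1860.
C_N = 0.400×3.77/(1.45−0.400) × (0.6288−0.1860) = 1.436×0.4428 = 0.6359 kmol/m³.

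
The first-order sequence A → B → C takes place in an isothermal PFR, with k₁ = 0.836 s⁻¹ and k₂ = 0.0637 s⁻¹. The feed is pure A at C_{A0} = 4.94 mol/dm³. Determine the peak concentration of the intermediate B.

3.99 mol/dm³

For a first-order series the maximum intermediate yield is C_{B,max}/C_{A0} = (k₁/k₂)^[k₂/(k₂−k₁)].
= (0.836/0.0637)^(0.0637/(0.0637−0.836)) = (13.12)^(-0.08248) = 0.8087.
C_{B,max} = 0.8087×4.94 = 3.99 mol/dm³.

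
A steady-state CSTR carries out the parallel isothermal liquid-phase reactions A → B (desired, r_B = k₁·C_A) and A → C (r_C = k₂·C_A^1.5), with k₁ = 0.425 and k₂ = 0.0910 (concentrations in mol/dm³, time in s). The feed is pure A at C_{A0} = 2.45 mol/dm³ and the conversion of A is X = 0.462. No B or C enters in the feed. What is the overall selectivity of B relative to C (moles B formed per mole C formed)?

Exit C_A = C_{A0}(1−X) = 2.45×0.538 = 1.318 mol/dm³.
In a CSTR the entire volume is at exit conditions, so r_B = 0.425×1.318 = 0.5602 and r_C = 0.0910×1.318^1.5 = 0.1377.
Overall selectivity = C_B/C_C = r_Bτ/(r_Cτ) = r_B/r_C = 4.07.

4.07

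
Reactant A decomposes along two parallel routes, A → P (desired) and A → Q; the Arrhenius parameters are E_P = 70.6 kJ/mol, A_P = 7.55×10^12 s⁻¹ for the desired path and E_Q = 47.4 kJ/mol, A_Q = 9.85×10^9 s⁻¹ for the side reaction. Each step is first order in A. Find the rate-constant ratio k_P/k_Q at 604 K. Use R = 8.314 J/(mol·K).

7.55

With equal orders, S_{P/Q} = k_P/k_Q = (A_P/A_Q)·exp[(E_Q−E_P)/(RT)].
(E_Q−E_P)/(RT) = (47.4−70.6)×10³/(8.314×604) = -23200/5022 = -4.620.
k_P/k_Q = (7.55×10^12/9.85×10^9)·exp(-4.620) = 766.5 × 0.009853 = 7.55.
Since E_P > E_Q, raising the temperature improves selectivity toward P.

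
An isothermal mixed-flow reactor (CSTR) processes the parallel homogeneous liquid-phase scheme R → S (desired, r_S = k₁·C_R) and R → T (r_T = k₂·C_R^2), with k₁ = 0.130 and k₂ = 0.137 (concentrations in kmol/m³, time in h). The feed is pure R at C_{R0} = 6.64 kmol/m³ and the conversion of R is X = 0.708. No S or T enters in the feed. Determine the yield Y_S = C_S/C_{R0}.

0.233

Exit C_R = C_{R0}(1−X) = 6.64×0.292 = 1.939 kmol/m³.
Rates in a CSTR are evaluated at the outlet concentration: r_S = 0.130×1.939 = 0.2521, r_T = 0.137×1.939^2 = 0.5150.
Fraction of consumed R going to S: r_S/(r_S+r_T) = 0.3286.
C_S = 0.3286·C_{R0}·X = 0.3286×6.64×0.708 = 1.54 kmol/m³; Y_S = C_S/C_{R0} = 0.233.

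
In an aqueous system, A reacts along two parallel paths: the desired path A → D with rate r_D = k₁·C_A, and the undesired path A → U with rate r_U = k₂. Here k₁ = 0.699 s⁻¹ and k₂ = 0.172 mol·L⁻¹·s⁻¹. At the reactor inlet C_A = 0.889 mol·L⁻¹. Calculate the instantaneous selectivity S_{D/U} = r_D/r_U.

S_{D/U} = r_D/r_U = (k₁·C_A)/(k₂) = (k₁/k₂)·C_A.
= (0.699×0.8890) / (0.172) = 0.6214/0.1720 = 3.61.
Since the desired path is higher order in A, keeping C_A high (PFR or concentrated feed) favours D.

3.61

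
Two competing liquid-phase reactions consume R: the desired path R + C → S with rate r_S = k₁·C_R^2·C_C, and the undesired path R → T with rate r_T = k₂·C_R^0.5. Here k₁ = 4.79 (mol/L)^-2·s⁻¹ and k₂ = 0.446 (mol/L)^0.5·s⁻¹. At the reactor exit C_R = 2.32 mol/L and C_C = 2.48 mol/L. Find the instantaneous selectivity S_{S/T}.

S_{S/T} = r_S/r_T = (k₁·C_R^2·C_C)/(k₂·C_R^0.5) = (k₁/k₂)·C_R^1.5·C_C.
= (4.79×2.320^2×2.480) / (0.446×2.320^0.5) = 63.94/0.6793 = 94.1.
Since the desired path is higher order in R, keeping C_R high (PFR or concentrated feed) favours S.

94.1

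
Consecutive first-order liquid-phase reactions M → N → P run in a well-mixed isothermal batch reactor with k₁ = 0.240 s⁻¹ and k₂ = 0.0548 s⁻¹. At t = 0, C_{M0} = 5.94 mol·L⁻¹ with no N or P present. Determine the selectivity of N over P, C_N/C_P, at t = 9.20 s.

2.56

Solving the coupled first-order balances gives C_N(t) = [k₁/(k₂−k₁)]·C_{M0}·(e^(−k₁t) − e^(−k₂t)).
e^(−k₁t) = e^(−0.240×9.20) = e^(−2.208) = 0.1099; e^(−k₂t) = e^(−0.5042) = 0.6040.
C_N = 0.240×5.94/(0.0548−0.240) × (0.1099−0.6040) = (-7.698)×(-0.4941) = 3.803 mol·L⁻¹.
C_M = C_{M0}e^(−k₁t) = 0.6529 mol·L⁻¹, so C_P = C_{M0}−C_M−C_N = 1.484 mol·L⁻¹; C_N/C_P = 2.56.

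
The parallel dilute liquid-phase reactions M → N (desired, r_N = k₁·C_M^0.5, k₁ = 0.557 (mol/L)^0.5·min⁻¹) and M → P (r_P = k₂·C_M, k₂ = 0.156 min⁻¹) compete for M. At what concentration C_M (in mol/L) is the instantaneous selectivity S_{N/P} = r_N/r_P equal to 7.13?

S_{N/P} = (k₁/k₂)·C_M^-0.5 ⇒ C_M = (S·k₂/k₁)^(-2).
= (7.13×0.156/0.557)^(-2) = (1.997)^(-2) = 0.251 mol/L.

0.251 mol/L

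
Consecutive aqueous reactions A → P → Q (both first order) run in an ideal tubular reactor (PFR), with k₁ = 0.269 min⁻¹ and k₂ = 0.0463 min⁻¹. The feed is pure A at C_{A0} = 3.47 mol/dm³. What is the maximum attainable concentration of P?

For a first-order series the maximum intermediate yield is C_{P,max}/C_{A0} = (k₁/k₂)^[k₂/(k₂−k₁)].
= (0.269/0.0463)^(0.0463/(0.0463−0.269)) = (5.810)^(-0.2079) = 0.6936.
C_{P,max} = 0.6936×3.47 = 2.41 mol/dm³.

2.41 mol/dm³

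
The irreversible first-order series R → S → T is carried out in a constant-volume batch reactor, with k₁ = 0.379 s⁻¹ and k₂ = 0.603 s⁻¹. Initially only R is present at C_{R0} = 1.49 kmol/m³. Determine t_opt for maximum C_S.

For first-order series the maximum of C_S occurs at t_opt = ln(k₂/k₁)/(k₂−k₁).
= ln(0.603/0.379)/(0.603−0.379) = ln(1.591)/0.2240 = 0.4644/0.2240 = 2.07 s.

2.07 s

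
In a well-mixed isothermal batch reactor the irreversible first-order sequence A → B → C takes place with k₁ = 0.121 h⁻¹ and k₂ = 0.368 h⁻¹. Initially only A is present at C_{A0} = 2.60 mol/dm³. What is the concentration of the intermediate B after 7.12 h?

0.445 mol/dm³

Solving the coupled first-order balances gives C_B(t) = [k₁/(k₂−k₁)]·C_{A0}·(e^(−k₁t) − e^(−k₂t)).
e^(−k₁t) = e^(−0.121×7.12) = e^(−0.8615) = 0.4225; e^(−k₂t) = e^(−2.620) = 0.07279.
C_B = 0.121×2.60/(0.368−0.121) × (0.4225−0.07279) = 1.274×0.3497 = 0.4454 mol/dm³.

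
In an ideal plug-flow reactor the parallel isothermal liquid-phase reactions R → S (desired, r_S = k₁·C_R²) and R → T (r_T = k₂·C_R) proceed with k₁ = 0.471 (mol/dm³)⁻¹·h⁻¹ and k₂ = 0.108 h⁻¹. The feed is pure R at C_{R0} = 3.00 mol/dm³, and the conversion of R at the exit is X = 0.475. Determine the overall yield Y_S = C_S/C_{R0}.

C_R = C_{R0}(1−X) = 1.575 mol/dm³.
Along a PFR/batch, dC_T/dC_R = −r_T/(r_S+r_T) = −k₂/(k₂+k₁·C_R).
Integrating from C_{R0} to C_R: C_T = (0.108/0.471)·ln[(0.108+0.471·3.00)/(0.108+0.471·1.58)] = 0.2293·ln(1.521/0.8498) = 0.1335 mol/dm³.
Then C_S = (C_{R0}−C_R) − C_T = 1.425 − 0.1335 = 1.292 mol/dm³.
Y_S = C_S/C_{R0} = 1.292/3.00 = 0.431.

0.431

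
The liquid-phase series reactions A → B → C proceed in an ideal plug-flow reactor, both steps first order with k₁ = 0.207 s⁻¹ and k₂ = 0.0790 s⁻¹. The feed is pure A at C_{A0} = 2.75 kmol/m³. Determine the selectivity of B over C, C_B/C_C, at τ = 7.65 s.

2.27

The intermediate concentration in a first-order A→B→C sequence is C_B = k₁C_{A0}(e^(−k₁τ) − e^(−k₂τ))/(k₂−k₁).
e^(−k₁τ) = e^(−0.207×7.65) = e^(−1.584) = 0.2052; e^(−k₂τ) = e^(−0.6044) = 0.5464.
C_B = 0.207×2.75/(0.0790−0.207) × (0.2052−0.5464) = (-4.447)×(-0.3412) = 1.517 kmol/m³.
C_A = C_{A0}e^(−k₁τ) = 0.5644 kmol/m³, so C_C = C_{A0}−C_A−C_B = 0.6682 kmol/m³; C_B/C_C = 2.27.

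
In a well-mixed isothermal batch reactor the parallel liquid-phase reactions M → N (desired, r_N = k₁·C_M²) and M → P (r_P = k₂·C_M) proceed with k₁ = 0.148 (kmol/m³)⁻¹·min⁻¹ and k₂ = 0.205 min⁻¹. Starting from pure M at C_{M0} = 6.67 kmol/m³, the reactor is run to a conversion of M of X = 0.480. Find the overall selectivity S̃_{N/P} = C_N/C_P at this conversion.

3.56

C_M = C_{M0}(1−X) = 3.468 kmol/m³.
Along a PFR/batch, dC_P/dC_M = −r_P/(r_N+r_P) = −k₂/(k₂+k₁·C_M).
Integrating from C_{M0} to C_M: C_P = (0.205/0.148)·ln[(0.205+0.148·6.67)/(0.205+0.148·3.47)] = 1.385·ln(1.192/0.7183) = 0.7017 kmol/m³.
Then C_N = (C_{M0}−C_M) − C_P = 3.202 − 0.7017 = 2.500 kmol/m³.
S̃_{N/P} = C_N/C_P = 2.500/0.7017 = 3.56.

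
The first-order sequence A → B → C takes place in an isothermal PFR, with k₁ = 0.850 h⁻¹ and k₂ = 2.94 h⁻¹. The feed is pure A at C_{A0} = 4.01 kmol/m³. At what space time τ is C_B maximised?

The intermediate peaks when r₁ = r₂, i.e. k₁e^(−k₁τ) = k₂e^(−k₂τ), giving τ_opt = ln(k₂/k₁)/(k₂−k₁).
= ln(2.94/0.850)/(2.94−0.850) = ln(3.459)/2.090 = 1.241/2.090 = 0.594 h.

0.594 h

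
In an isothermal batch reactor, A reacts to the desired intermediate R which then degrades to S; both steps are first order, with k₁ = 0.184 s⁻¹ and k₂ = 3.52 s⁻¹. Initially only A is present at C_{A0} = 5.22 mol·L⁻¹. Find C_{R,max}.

0.232 mol·L⁻¹

Evaluating C_R at t_opt = ln(k₂/k₁)/(k₂−k₁) gives C_{R,max}/C_{A0} = (k₁/k₂)^[k₂/(k₂−k₁)].
= (0.184/3.52)^(3.52/(3.52−0.184)) = (0.05227)^(1.055) = 0.04442.
C_{R,max} = 0.04442×5.22 = 0.232 mol·L⁻¹.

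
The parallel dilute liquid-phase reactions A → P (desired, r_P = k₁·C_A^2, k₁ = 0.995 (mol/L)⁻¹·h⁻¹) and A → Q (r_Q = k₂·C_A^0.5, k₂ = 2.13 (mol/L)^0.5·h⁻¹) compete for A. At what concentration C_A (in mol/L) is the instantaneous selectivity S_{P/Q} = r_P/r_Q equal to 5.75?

5.33 mol/L

S_{P/Q} = (k₁/k₂)·C_A^1.5 ⇒ C_A = (S·k₂/k₁)^(1/1.5).
= (5.75×2.13/0.995)^(0.6667) = (12.31)^(0.6667) = 5.33 mol/L.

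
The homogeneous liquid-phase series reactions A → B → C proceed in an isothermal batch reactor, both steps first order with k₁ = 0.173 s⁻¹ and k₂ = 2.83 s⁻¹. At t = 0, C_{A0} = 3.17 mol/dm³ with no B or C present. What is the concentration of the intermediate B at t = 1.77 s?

0.151 mol/dm³

For first-order series with pure A initially, C_B(t) = k₁C_{A0}/(k₂−k₁)·(e^(−k₁t) − e^(−k₂t)).
e^(−k₁t) = e^(−0.173×1.77) = e^(−0.3062) = 0.7362; e^(−k₂t) = e^(−5.009) = 0.006677.
C_B = 0.173×3.17/(2.83−0.173) × (0.7362−0.006677) = 0.2064×0.7296 = 0.1506 mol/dm³.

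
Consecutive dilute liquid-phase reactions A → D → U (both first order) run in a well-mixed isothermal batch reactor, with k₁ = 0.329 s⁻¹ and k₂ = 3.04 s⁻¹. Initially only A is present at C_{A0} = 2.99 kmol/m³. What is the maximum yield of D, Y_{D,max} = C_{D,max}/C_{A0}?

0.0826

At the optimum, C_{D,max}/C_{A0} = (k₁/k₂)^[k₂/(k₂−k₁)].
= (0.329/3.04)^(3.04/(3.04−0.329)) = (0.1082)^(1.121) = 0.08263.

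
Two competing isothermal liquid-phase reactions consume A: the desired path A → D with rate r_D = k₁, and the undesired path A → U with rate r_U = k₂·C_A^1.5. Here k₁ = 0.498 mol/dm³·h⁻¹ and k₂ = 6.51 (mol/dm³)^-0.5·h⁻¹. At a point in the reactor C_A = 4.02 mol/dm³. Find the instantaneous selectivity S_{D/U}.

S_{D/U} = r_D/r_U = (k₁)/(k₂·C_A^1.5) = (k₁/k₂)·C_A^-1.5.
= (0.498) / (6.51×4.020^1.5) = 0.4980/52.47 = 0.00949.
The undesired path is higher order in A, so low C_A (CSTR or dilute feed) favours D.

0.00949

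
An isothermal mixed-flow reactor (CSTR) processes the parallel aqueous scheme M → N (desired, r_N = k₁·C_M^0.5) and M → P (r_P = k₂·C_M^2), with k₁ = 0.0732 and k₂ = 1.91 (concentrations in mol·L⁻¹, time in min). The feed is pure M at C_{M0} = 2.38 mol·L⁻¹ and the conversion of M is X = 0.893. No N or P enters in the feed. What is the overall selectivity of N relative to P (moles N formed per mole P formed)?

0.298

Exit C_M = C_{M0}(1−X) = 2.38×0.107 = 0.2547 mol·L⁻¹.
A CSTR operates uniformly at the exit composition, giving r_N = 0.03694 and r_P = 0.1239 (each k·C_M^n at C_M = 0.2547).
Overall selectivity = C_N/C_P = r_Nτ/(r_Pτ) = r_N/r_P = 0.298.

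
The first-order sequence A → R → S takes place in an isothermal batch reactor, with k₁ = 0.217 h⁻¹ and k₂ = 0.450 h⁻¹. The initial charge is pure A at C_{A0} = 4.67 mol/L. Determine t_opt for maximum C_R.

3.13 h

For first-order series the maximum of C_R occurs at t_opt = ln(k₂/k₁)/(k₂−k₁).
= ln(0.450/0.217)/(0.450−0.217) = ln(2.074)/0.2330 = 0.7294/0.2330 = 3.13 h.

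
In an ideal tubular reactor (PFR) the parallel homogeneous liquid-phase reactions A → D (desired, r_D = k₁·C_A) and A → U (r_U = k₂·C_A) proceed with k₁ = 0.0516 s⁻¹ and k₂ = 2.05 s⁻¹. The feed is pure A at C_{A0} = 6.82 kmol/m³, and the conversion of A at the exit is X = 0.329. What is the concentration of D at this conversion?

C_A = C_{A0}(1−X) = 4.576 kmol/m³.
Both paths are first order in A, so the instantaneous fraction to D is constant: dC_D/d(−C_A) = k₁/(k₁+k₂) = 0.02455.
C_D = 0.02455·(C_{A0}−C_A) = 0.02455×2.244 = 0.0551 kmol/m³.

0.0551 kmol/m³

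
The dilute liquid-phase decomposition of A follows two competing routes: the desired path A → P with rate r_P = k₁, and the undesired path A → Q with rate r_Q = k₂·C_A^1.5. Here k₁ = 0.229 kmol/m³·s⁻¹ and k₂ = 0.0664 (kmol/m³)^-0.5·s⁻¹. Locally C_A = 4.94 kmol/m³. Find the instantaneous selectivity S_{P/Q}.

0.314

S_{P/Q} = r_P/r_Q = (k₁)/(k₂·C_A^1.5) = (k₁/k₂)·C_A^-1.5.
= (0.229) / (0.0664×4.940^1.5) = 0.2290/0.7291 = 0.314.
The undesired path is higher order in A, so low C_A (CSTR or dilute feed) favours P.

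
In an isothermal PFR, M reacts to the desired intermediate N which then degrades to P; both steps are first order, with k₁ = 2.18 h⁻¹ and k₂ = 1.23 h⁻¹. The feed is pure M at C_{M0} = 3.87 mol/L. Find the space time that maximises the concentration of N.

Setting dC_N/dτ = 0 gives τ_opt = ln(k₂/k₁)/(k₂−k₁).
= ln(1.23/2.18)/(1.23−2.18) = ln(0.5642)/-0.9500 = -0.5723/-0.9500 = 0.602 h.

0.602 h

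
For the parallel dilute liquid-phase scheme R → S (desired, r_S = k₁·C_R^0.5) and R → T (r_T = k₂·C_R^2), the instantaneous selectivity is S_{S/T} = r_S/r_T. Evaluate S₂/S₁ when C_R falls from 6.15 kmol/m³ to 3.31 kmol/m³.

S_{S/T} = (k₁/k₂)·C_R^-1.5, so S₂/S₁ = (C_{R,2}/C_{R,1})^-1.5.
= (3.31/6.15)^(-1.5) = (0.5382)^(-1.5) = 2.53.

2.53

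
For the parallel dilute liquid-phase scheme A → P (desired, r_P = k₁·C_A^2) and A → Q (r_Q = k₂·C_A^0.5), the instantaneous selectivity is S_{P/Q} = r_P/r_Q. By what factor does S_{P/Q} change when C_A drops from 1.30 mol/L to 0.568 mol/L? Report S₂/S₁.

S_{P/Q} = (k₁/k₂)·C_A^1.5, so S₂/S₁ = (C_{A,2}/C_{A,1})^1.5.
= (0.568/1.30)^1.5 = (0.4369)^1.5 = 0.289.
Selectivity toward P falls as C_A falls — high-concentration operation is favoured.

0.289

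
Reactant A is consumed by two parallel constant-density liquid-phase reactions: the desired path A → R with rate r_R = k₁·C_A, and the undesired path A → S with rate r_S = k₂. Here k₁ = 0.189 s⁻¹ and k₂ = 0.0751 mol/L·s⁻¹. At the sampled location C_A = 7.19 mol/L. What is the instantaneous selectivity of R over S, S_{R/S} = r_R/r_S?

S_{R/S} = r_R/r_S = (k₁·C_A)/(k₂) = (k₁/k₂)·C_A.
= (0.189×7.190) / (0.0751) = 1.359/0.07510 = 18.1.

18.1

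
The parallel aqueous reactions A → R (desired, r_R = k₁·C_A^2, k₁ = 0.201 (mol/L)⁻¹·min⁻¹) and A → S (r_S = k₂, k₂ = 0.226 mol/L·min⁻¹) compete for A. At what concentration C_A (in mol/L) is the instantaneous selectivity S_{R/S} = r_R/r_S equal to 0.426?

S_{R/S} = (k₁/k₂)·C_A^2 ⇒ C_A = (S·k₂/k₁)^(0.5).
= (0.426×0.226/0.201)^(0.5) = (0.4790)^(0.5) = 0.692 mol/L.

0.692 mol/L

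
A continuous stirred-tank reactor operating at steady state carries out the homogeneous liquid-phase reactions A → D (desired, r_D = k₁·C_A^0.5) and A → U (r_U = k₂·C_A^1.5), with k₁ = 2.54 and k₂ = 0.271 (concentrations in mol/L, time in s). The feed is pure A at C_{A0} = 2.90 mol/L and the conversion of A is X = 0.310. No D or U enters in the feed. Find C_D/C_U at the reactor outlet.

Exit C_A = C_{A0}(1−X) = 2.90×0.690 = 2.001 mol/L.
Rates in a CSTR are evaluated at the outlet concentration: r_D = 2.54×2.001^0.5 = 3.593, r_U = 0.271×2.001^1.5 = 0.7671.
Overall selectivity = C_D/C_U = r_Dτ/(r_Uτ) = r_D/r_U = 4.68.

4.68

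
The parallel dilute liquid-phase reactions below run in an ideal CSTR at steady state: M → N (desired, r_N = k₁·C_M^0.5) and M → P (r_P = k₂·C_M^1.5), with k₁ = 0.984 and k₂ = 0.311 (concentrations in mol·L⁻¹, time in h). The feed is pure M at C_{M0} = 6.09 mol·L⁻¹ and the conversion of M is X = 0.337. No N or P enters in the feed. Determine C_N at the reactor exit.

0.902 mol·L⁻¹

Exit C_M = C_{M0}(1−X) = 6.09×0.663 = 4.038 mol·L⁻¹.
Rates in a CSTR are evaluated at the outlet concentration: r_N = 0.984×4.038^0.5 = 1.977, r_P = 0.311×4.038^1.5 = 2.523.
Fraction of consumed M going to N: r_N/(r_N+r_P) = 0.4393.
C_N = 0.4393·C_{M0}·X = 0.4393×6.09×0.337 = 0.902 mol·L⁻¹.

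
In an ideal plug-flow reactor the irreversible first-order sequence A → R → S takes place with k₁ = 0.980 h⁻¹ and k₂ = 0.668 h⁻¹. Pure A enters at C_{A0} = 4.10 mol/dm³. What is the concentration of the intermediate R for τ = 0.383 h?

1.12 mol/dm³

Solving the coupled first-order balances gives C_R(τ) = [k₁/(k₂−k₁)]·C_{A0}·(e^(−k₁τ) − e^(−k₂τ)).
e^(−k₁τ) = e^(−0.980×0.383) = e^(−0.3753) = 0.6871; e^(−k₂τ) = e^(−0.2558) = 0.7743.
C_R = 0.980×4.10/(0.668−0.980) × (0.6871−0.7743) = (-12.88)×(-0.08721) = 1.123 mol/dm³.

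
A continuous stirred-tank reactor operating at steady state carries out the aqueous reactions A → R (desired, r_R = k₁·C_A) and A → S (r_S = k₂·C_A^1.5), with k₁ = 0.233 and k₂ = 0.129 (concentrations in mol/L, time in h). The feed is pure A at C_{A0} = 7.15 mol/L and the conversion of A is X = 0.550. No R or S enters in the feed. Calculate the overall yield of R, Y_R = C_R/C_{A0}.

Exit C_A = C_{A0}(1−X) = 7.15×0.450 = 3.217 mol/L.
Rates in a CSTR are evaluated at the outlet concentration: r_R = 0.233×3.217 = 0.7497, r_S = 0.129×3.217^1.5 = 0.7445.
Fraction of consumed A going to R: r_R/(r_R+r_S) = 0.5017.
C_R = 0.5017·C_{A0}·X = 0.5017×7.15×0.550 = 1.97 mol/L; Y_R = C_R/C_{A0} = 0.276.

0.276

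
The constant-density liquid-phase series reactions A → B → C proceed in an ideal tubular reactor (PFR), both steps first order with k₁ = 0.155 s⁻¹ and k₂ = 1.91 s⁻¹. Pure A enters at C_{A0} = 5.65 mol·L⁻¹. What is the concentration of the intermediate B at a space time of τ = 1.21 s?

The intermediate concentration in a first-order A→B→C sequence is C_B = k₁C_{A0}(e^(−k₁τ) − e^(−k₂τ))/(k₂−k₁).
e^(−k₁τ) = e^(−0.155×1.21) = e^(−0.1875) = 0.8290; e^(−k₂τ) = e^(−2.311) = 0.09915.
C_B = 0.155×5.65/(1.91−0.155) × (0.8290−0.09915) = 0.4990×0.7298 = 0.3642 mol·L⁻¹.

0.364 mol·L⁻¹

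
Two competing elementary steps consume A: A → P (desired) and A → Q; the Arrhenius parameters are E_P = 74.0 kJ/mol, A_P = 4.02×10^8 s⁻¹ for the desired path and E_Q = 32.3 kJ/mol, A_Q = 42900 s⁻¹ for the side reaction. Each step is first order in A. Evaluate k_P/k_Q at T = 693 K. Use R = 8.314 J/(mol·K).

6.74

Since both paths have the same order in A, the concentration cancels and S_{P/Q} = k_P/k_Q = (A_P/A_Q)·exp[(E_Q−E_P)/(RT)].
(E_Q−E_P)/(RT) = (32.3−74.0)×10³/(8.314×693) = -41700/5762 = -7.238.
k_P/k_Q = (4.02×10^8/42900)·exp(-7.238) = 9371 × 7.191×10^-4 = 6.74.
Since E_P > E_Q, raising the temperature improves selectivity toward P.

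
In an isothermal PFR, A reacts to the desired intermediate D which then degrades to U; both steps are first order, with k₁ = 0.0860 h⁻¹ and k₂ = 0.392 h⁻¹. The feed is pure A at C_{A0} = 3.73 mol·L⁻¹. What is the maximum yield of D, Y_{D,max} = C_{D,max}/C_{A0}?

0.143

Evaluating C_D at τ_opt = ln(k₂/k₁)/(k₂−k₁) gives C_{D,max}/C_{A0} = (k₁/k₂)^[k₂/(k₂−k₁)].
= (0.0860/0.392)^(0.392/(0.392−0.0860)) = (0.2194)^(1.281) = 0.1432.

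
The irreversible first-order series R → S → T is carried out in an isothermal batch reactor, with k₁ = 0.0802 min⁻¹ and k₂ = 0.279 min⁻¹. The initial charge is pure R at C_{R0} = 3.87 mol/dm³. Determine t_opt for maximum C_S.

6.27 min

For first-order series the maximum of C_S occurs at t_opt = ln(k₂/k₁)/(k₂−k₁).
= ln(0.279/0.0802)/(0.279−0.0802) = ln(3.479)/0.1988 = 1.247/0.1988 = 6.27 min.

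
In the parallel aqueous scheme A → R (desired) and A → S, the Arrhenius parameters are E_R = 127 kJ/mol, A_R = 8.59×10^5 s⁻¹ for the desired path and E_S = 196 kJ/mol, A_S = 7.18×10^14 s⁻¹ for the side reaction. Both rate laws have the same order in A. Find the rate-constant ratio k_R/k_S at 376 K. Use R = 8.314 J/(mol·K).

k_R/k_S = (A_R/A_S)·exp[−(E_R−E_S)/(RT)] = (A_R/A_S)·exp[(E_S−E_R)/(RT)].
(E_S−E_R)/(RT) = (196−127)×10³/(8.314×376) = 69000/3126 = 22.07.
k_R/k_S = (8.59×10^5/7.18×10^14)·exp(22.07) = 1.196×10^-9 × 3.854×10^9 = 4.61.

4.61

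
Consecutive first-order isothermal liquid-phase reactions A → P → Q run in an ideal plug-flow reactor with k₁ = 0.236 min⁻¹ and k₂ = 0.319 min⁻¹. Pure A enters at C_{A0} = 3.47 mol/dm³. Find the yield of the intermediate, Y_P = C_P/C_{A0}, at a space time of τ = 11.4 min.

For first-order series with pure A initially, C_P(τ) = k₁C_{A0}/(k₂−k₁)·(e^(−k₁τ) − e^(−k₂τ)).
e^(−k₁τ) = e^(−0.236×11.4) = e^(−2.690) = 0.06785; e^(−k₂τ) = e^(−3.637) = 0.02634.
C_P = 0.236×3.47/(0.319−0.236) × (0.06785−0.02634) = 9.867×0.04151 = 0.4096 mol/dm³.
Y_P = C_P/C_{A0} = 0.4096/3.47 = 0.118.

0.118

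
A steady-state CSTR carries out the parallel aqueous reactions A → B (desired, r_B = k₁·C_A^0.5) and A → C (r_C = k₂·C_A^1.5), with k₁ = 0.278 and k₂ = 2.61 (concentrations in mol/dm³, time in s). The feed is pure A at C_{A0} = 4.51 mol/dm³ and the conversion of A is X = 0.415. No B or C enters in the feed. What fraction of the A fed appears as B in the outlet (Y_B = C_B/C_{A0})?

0.0161

Exit C_A = C_{A0}(1−X) = 4.51×0.585 = 2.638 mol/dm³.
Rates in a CSTR are evaluated at the outlet concentration: r_B = 0.278×2.638^0.5 = 0.4516, r_C = 2.61×2.638^1.5 = 11.19.
Fraction of consumed A going to B: r_B/(r_B+r_C) = 0.03880.
C_B = 0.03880·C_{A0}·X = 0.03880×4.51×0.415 = 0.0726 mol/dm³; Y_B = C_B/C_{A0} = 0.0161.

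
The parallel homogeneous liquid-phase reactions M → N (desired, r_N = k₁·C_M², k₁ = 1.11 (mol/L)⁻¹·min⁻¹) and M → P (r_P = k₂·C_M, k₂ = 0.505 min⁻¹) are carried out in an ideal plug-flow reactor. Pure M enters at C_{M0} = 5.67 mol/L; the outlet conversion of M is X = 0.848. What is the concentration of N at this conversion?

4.11 mol/L

C_M = C_{M0}(1−X) = 0.8618 mol/L.
Along a PFR/batch, dC_P/dC_M = −r_P/(r_N+r_P) = −k₂/(k₂+k₁·C_M).
Integrating from C_{M0} to C_M: C_P = (0.505/1.11)·ln[(0.505+1.11·5.67)/(0.505+1.11·0.862)] = 0.4550·ln(6.799/1.462) = 0.6993 mol/L.
Then C_N = (C_{M0}−C_M) − C_P = 4.808 − 0.6993 = 4.109 mol/L.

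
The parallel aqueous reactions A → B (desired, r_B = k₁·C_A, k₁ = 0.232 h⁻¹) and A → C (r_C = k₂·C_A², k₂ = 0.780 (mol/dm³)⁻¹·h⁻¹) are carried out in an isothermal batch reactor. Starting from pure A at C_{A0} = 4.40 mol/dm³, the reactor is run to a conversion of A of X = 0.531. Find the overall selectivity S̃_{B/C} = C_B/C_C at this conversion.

C_A = C_{A0}(1−X) = 2.064 mol/dm³.
Along a PFR/batch, dC_B/dC_A = −r_B/(r_B+r_C) = −k₁/(k₁+k₂·C_A).
Integrating from C_{A0} to C_A: C_B = (0.232/0.780)·ln[(0.232+0.780·4.40)/(0.232+0.780·2.06)] = 0.2974·ln(3.664/1.842) = 0.2046 mol/dm³.
C_C = (C_{A0}−C_A)−C_B = 2.132 mol/dm³; S̃_{B/C} = 0.2046/2.132 = 0.0960.

0.0960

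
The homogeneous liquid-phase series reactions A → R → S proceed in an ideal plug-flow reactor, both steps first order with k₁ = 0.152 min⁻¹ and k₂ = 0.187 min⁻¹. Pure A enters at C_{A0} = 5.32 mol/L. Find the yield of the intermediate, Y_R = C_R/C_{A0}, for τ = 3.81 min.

Solving the coupled first-order balances gives C_R(τ) = [k₁/(k₂−k₁)]·C_{A0}·(e^(−k₁τ) − e^(−k₂τ)).
e^(−k₁τ) = e^(−0.152×3.81) = e^(−0.5791) = 0.5604; e^(−k₂τ) = e^(−0.7125) = 0.4904.
C_R = 0.152×5.32/(0.187−0.152) × (0.5604−0.4904) = 23.10×0.06996 = 1.616 mol/L.
Y_R = C_R/C_{A0} = 1.616/5.32 = 0.304.

0.304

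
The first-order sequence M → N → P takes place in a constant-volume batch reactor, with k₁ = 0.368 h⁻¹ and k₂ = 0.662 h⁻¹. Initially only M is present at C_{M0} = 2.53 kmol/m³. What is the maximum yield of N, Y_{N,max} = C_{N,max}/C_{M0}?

For a first-order series the maximum intermediate yield is C_{N,max}/C_{M0} = (k₁/k₂)^[k₂/(k₂−k₁)].
= (0.368/0.662)^(0.662/(0.662−0.368)) = (0.5559)^(2.252) = 0.2666.

0.267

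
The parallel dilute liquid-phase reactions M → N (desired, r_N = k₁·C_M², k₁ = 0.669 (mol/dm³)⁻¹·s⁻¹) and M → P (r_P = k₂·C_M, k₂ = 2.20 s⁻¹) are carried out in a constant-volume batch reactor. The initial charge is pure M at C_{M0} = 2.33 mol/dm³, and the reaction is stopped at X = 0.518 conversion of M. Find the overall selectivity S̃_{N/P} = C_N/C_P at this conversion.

0.518

C_M = C_{M0}(1−X) = 1.123 mol/dm³.
Along a PFR/batch, dC_P/dC_M = −r_P/(r_N+r_P) = −k₂/(k₂+k₁·C_M).
Integrating from C_{M0} to C_M: C_P = (2.20/0.669)·ln[(2.20+0.669·2.33)/(2.20+0.669·1.12)] = 3.288·ln(3.759/2.951) = 0.7953 mol/dm³.
Then C_N = (C_{M0}−C_M) − C_P = 1.207 − 0.7953 = 0.4117 mol/dm³.
S̃_{N/P} = C_N/C_P = 0.4117/0.7953 = 0.518.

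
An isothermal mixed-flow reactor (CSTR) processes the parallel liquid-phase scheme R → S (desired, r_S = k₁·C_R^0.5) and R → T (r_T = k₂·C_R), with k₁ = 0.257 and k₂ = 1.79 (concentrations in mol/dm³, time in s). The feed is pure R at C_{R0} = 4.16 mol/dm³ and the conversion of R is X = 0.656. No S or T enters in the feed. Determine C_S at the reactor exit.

0.292 mol/dm³

Exit C_R = C_{R0}(1−X) = 4.16×0.344 = 1.431 mol/dm³.
In a CSTR the entire volume is at exit conditions, so r_S = 0.257×1.431^0.5 = 0.3074 and r_T = 1.79×1.431 = 2.562.
Fraction of consumed R going to S: r_S/(r_S+r_T) = 0.1072.
C_S = 0.1072·C_{R0}·X = 0.1072×4.16×0.656 = 0.292 mol/dm³.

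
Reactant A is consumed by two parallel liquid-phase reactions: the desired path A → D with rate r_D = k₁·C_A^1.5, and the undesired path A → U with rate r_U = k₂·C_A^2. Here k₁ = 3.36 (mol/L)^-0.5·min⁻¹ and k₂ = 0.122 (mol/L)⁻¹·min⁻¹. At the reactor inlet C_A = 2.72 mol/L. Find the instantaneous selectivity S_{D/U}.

S_{D/U} = r_D/r_U = (k₁·C_A^1.5)/(k₂·C_A^2) = (k₁/k₂)·C_A^-0.5.
= (3.36×2.720^1.5) / (0.122×2.720^2) = 15.07/0.9026 = 16.7.

16.7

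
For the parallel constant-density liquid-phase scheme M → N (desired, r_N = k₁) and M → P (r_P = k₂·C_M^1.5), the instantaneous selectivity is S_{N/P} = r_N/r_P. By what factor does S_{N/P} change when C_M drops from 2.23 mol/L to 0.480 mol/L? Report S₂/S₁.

S_{N/P} = (k₁/k₂)·C_M^-1.5, so S₂/S₁ = (C_{M,2}/C_{M,1})^-1.5.
= (0.480/2.23)^(-1.5) = (0.2152)^(-1.5) = 10.0.
Selectivity toward N rises as C_M falls — low-concentration operation is favoured.

10.0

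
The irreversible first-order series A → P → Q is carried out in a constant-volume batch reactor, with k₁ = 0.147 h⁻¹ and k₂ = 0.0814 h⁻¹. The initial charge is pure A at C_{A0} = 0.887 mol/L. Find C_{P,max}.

At the optimum, C_{P,max}/C_{A0} = (k₁/k₂)^[k₂/(k₂−k₁)].
= (0.147/0.0814)^(0.0814/(0.0814−0.147)) = (1.806)^(-1.241) = 0.4803.
C_{P,max} = 0.4803×0.887 = 0.426 mol/L.

0.426 mol/L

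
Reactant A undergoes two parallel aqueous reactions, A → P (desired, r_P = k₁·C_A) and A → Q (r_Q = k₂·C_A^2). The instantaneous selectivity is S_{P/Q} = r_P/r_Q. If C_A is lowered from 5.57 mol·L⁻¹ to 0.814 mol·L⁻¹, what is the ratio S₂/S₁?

6.84

S_{P/Q} = (k₁/k₂)·C_A⁻¹, so S₂/S₁ = (C_{A,2}/C_{A,1})⁻¹.
= 5.57/0.814 = 6.84.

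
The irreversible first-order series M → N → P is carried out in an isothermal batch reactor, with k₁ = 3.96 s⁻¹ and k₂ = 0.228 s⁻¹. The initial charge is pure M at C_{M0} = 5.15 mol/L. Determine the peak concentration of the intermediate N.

At the optimum, C_{N,max}/C_{M0} = (k₁/k₂)^[k₂/(k₂−k₁)].
= (3.96/0.228)^(0.228/(0.228−3.96)) = (17.37)^(-0.06109) = 0.8400.
C_{N,max} = 0.8400×5.15 = 4.33 mol/L.

4.33 mol/L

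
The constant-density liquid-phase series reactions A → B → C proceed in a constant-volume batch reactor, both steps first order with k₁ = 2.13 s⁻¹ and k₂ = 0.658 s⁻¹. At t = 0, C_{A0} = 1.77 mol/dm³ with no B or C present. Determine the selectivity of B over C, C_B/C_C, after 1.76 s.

Solving the coupled first-order balances gives C_B(t) = [k₁/(k₂−k₁)]·C_{A0}·(e^(−k₁t) − e^(−k₂t)).
e^(−k₁t) = e^(−2.13×1.76) = e^(−3.749) = 0.02355; e^(−k₂t) = e^(−1.158) = 0.3141.
C_B = 2.13×1.77/(0.658−2.13) × (0.02355−0.3141) = (-2.561)×(-0.2905) = 0.7441 mol/dm³.
C_A = C_{A0}e^(−k₁t) = 0.04168 mol/dm³, so C_C = C_{A0}−C_A−C_B = 0.9842 mol/dm³; C_B/C_C = 0.756.

0.756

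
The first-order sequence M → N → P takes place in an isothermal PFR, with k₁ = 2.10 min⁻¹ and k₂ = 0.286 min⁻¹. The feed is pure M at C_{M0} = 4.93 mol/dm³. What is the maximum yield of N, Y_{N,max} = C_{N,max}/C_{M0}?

0.730

At the optimum, C_{N,max}/C_{M0} = (k₁/k₂)^[k₂/(k₂−k₁)].
= (2.10/0.286)^(0.286/(0.286−2.10)) = (7.343)^(-0.1577) = 0.7303.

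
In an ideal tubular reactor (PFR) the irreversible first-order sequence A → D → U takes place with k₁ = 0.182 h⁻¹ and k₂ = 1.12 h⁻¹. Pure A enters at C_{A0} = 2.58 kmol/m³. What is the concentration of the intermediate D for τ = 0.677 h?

For first-order series with pure A initially, C_D(τ) = k₁C_{A0}/(k₂−k₁)·(e^(−k₁τ) − e^(−k₂τ)).
e^(−k₁τ) = e^(−0.182×0.677) = e^(−0.1232) = 0.8841; e^(−k₂τ) = e^(−0.7582) = 0.4685.
C_D = 0.182×2.58/(1.12−0.182) × (0.8841−0.4685) = 0.5006×0.4156 = 0.2080 kmol/m³.

0.208 kmol/m³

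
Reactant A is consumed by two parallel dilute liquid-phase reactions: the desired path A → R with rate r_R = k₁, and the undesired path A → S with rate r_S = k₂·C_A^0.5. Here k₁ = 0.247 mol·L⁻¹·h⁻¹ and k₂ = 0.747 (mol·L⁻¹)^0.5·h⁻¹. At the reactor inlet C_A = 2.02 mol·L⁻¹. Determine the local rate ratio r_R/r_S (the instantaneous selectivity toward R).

S_{R/S} = r_R/r_S = (k₁)/(k₂·C_A^0.5) = (k₁/k₂)·C_A^-0.5.
= (0.247) / (0.747×2.020^0.5) = 0.2470/1.062 = 0.233.
The undesired path is higher order in A, so low C_A (CSTR or dilute feed) favours R.

0.233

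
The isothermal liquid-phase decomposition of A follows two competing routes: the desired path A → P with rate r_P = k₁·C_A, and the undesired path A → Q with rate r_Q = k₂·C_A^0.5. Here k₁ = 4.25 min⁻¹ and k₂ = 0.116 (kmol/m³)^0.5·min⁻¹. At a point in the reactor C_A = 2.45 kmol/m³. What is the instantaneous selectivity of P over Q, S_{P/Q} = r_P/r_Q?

S_{P/Q} = r_P/r_Q = (k₁·C_A)/(k₂·C_A^0.5) = (k₁/k₂)·C_A^0.5.
= (4.25×2.450) / (0.116×2.450^0.5) = 10.41/0.1816 = 57.3.
Since the desired path is higher order in A, keeping C_A high (PFR or concentrated feed) favours P.

57.3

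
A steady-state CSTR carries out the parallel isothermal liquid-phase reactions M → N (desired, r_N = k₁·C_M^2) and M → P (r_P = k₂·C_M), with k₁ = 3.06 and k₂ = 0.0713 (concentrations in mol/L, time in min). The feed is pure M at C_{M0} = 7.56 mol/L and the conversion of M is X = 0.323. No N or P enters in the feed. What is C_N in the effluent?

2.43 mol/L

Exit C_M = C_{M0}(1−X) = 7.56×0.677 = 5.118 mol/L.
Rates in a CSTR are evaluated at the outlet concentration: r_N = 3.06×5.118^2 = 80.16, r_P = 0.0713×5.118 = 0.3649.
Fraction of consumed M going to N: r_N/(r_N+r_P) = 0.9955.
C_N = 0.9955·C_{M0}·X = 0.9955×7.56×0.323 = 2.43 mol/L.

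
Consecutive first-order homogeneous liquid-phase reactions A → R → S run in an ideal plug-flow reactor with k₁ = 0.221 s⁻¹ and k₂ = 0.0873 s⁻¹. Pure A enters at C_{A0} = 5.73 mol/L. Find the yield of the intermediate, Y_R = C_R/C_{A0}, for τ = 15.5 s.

0.373

Solving the coupled first-order balances gives C_R(τ) = [k₁/(k₂−k₁)]·C_{A0}·(e^(−k₁τ) − e^(−k₂τ)).
e^(−k₁τ) = e^(−0.221×15.5) = e^(−3.425) = 0.03253; e^(−k₂τ) = e^(−1.353) = 0.2584.
C_R = 0.221×5.73/(0.0873−0.221) × (0.03253−0.2584) = (-9.471)×(-0.2259) = 2.140 mol/L.
Y_R = C_R/C_{A0} = 2.140/5.73 = 0.373.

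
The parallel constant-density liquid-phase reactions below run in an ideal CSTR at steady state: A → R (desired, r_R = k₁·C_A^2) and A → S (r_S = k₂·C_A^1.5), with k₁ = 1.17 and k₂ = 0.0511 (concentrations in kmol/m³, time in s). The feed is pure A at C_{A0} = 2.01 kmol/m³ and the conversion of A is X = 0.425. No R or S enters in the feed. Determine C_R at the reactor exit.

0.821 kmol/m³

Exit C_A = C_{A0}(1−X) = 2.01×0.575 = 1.156 kmol/m³.
A CSTR operates uniformly at the exit composition, giving r_R = 1.563 and r_S = 0.06349 (each k·C_A^n at C_A = 1.156).
Fraction of consumed A going to R: r_R/(r_R+r_S) = 0.9610.
C_R = 0.9610·C_{A0}·X = 0.9610×2.01×0.425 = 0.821 kmol/m³.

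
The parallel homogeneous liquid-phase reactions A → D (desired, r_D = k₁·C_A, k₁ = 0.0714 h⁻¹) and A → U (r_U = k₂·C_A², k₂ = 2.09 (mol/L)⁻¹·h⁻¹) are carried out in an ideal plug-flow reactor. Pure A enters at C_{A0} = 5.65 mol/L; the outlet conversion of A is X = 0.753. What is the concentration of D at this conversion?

0.0472 mol/L

C_A = C_{A0}(1−X) = 1.396 mol/L.
Along a PFR/batch, dC_D/dC_A = −r_D/(r_D+r_U) = −k₁/(k₁+k₂·C_A).
Integrating from C_{A0} to C_A: C_D = (0.0714/2.09)·ln[(0.0714+2.09·5.65)/(0.0714+2.09·1.40)] = 0.03416·ln(11.88/2.988) = 0.04715 mol/L.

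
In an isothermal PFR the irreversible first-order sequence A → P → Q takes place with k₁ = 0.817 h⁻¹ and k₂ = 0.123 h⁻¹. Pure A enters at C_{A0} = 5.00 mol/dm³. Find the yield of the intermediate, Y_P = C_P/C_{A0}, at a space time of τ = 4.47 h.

The intermediate concentration in a first-order A→B→C sequence is C_P = k₁C_{A0}(e^(−k₁τ) − e^(−k₂τ))/(k₂−k₁).
e^(−k₁τ) = e^(−0.817×4.47) = e^(−3.652) = 0.02594; e^(−k₂τ) = e^(−0.5498) = 0.5771.
C_P = 0.817×5.00/(0.123−0.817) × (0.02594−0.5771) = (-5.886)×(-0.5511) = 3.244 mol/dm³.
Y_P = C_P/C_{A0} = 3.244/5.00 = 0.649.

0.649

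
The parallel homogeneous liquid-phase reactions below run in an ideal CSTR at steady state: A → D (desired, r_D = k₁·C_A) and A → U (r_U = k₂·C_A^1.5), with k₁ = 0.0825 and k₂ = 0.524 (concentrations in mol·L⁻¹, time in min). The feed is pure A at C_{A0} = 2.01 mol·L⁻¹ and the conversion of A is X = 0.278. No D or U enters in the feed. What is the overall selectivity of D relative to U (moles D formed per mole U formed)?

0.131

Exit C_A = C_{A0}(1−X) = 2.01×0.722 = 1.451 mol·L⁻¹.
Rates in a CSTR are evaluated at the outlet concentration: r_D = 0.0825×1.451 = 0.1197, r_U = 0.524×1.451^1.5 = 0.9161.
Overall selectivity = C_D/C_U = r_Dτ/(r_Uτ) = r_D/r_U = 0.131.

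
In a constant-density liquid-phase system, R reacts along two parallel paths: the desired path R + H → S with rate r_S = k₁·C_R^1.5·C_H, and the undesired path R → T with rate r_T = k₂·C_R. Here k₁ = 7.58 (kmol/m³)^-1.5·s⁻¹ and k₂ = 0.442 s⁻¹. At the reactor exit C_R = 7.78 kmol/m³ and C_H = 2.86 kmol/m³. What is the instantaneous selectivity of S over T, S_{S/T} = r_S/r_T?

S_{S/T} = r_S/r_T = (k₁·C_R^1.5·C_H)/(k₂·C_R) = (k₁/k₂)·C_R^0.5·C_H.
= (7.58×7.780^1.5×2.860) / (0.442×7.780) = 470.4/3.439 = 137.
Since the desired path is higher order in R, keeping C_R high (PFR or concentrated feed) favours S.

137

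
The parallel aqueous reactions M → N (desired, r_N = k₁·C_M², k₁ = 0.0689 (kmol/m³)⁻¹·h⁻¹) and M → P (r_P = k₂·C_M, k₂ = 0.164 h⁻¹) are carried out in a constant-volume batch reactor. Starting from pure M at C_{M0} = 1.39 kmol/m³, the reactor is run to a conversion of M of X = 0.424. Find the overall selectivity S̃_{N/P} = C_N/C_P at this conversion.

0.457

C_M = C_{M0}(1−X) = 0.8006 kmol/m³.
Along a PFR/batch, dC_P/dC_M = −r_P/(r_N+r_P) = −k₂/(k₂+k₁·C_M).
Integrating from C_{M0} to C_M: C_P = (0.164/0.0689)·ln[(0.164+0.0689·1.39)/(0.164+0.0689·0.801)] = 2.380·ln(0.2598/0.2192) = 0.4046 kmol/m³.
Then C_N = (C_{M0}−C_M) − C_P = 0.5894 − 0.4046 = 0.1848 kmol/m³.
S̃_{N/P} = C_N/C_P = 0.1848/0.4046 = 0.457.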